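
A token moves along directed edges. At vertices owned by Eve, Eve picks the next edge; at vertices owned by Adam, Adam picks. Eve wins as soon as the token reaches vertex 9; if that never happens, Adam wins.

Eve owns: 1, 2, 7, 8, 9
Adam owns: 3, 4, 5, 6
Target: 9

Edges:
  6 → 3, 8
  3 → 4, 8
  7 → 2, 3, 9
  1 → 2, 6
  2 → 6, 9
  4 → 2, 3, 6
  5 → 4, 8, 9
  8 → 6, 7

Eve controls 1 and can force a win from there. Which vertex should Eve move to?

2

A0 = {9}
A1: add {2, 7} — 2 (Eve) has 2→9; 7 (Eve) has 7→9.
A2: add {1, 8} — 1 (Eve) has 1→2; 8 (Eve) has 8→7.
A3 = A2; e.g. 3 (Adam) can still go to 4. Fixed point.
From 1, successor 2 is in the attractor (rank 1); the other successor 6 is not.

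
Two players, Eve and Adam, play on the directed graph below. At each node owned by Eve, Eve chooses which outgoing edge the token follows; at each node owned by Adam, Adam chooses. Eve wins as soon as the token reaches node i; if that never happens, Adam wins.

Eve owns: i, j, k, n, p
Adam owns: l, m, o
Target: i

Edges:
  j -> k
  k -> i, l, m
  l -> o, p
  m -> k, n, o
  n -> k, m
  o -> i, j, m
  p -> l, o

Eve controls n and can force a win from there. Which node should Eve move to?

A0 = {i}
A1: add {k} — k (Eve) has k→i.
A2: add {j, n} — j (Eve) has j→k; n (Eve) has n→k.
A3 = A2; e.g. l (Adam) can still go to o. Fixed point.
From n, successor k is in the attractor (rank 1); the other successor m is not.

k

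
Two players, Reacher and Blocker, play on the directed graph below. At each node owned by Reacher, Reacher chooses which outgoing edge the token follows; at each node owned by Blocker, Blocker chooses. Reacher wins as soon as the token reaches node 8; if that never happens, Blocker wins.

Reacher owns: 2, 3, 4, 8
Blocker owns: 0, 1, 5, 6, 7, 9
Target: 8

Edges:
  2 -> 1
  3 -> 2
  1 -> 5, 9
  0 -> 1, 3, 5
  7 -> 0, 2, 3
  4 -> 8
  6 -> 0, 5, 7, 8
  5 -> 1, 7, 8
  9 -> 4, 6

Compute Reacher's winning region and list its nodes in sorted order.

4, 8

A0 = {8}
A1: add {4} — 4 (Reacher) has 4→8.
A2 = A1; e.g. 0 (Blocker) can still go to 1. Fixed point.
Reacher's winning region = {4, 8}.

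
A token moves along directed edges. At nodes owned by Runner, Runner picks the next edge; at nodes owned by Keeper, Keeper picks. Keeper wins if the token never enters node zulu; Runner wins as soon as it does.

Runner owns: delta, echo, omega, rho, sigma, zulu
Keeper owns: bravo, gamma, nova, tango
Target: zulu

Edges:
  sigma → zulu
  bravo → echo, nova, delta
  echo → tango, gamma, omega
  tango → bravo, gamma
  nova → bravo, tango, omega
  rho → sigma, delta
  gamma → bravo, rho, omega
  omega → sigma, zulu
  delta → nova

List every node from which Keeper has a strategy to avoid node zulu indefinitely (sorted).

bravo, delta, gamma, nova, tango

A0 = {zulu}
A1: add {omega, sigma} — sigma (Runner) has sigma→zulu; omega (Runner) has omega→zulu.
A2: add {echo, rho} — echo (Runner) has echo→omega; rho (Runner) has rho→sigma.
A3 = A2; e.g. bravo (Keeper) can still go to nova. Fixed point.
Runner's attractor = {echo, omega, rho, sigma, zulu}; Keeper avoids the target exactly from the complement.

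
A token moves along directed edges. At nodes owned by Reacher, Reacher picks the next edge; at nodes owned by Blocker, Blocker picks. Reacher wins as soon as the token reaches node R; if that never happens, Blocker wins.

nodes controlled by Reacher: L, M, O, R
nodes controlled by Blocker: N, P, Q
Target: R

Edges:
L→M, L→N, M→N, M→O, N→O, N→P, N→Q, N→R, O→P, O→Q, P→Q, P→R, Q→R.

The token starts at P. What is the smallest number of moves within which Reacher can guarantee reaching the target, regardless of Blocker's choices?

A0 = {R}
A1: add {Q} — Q (Blocker): all of {R} already in.
A2: add {O, P} — O (Reacher) has O→Q; P (Blocker): all of {Q, R} already in.
P enters the attractor at level 2, so Reacher can force the target in 2 moves from there.

2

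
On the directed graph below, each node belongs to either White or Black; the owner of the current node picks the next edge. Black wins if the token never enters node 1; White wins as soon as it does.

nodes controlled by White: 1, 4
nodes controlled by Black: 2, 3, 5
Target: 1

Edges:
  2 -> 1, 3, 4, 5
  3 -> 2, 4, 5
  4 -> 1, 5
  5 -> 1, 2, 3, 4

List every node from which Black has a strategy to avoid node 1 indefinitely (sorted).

2, 3, 5

A0 = {1}
A1: add {4} — 4 (White) has 4→1.
A2 = A1; e.g. 2 (Black) can still go to 3. Fixed point.
White's attractor = {1, 4}; Black avoids the target exactly from the complement.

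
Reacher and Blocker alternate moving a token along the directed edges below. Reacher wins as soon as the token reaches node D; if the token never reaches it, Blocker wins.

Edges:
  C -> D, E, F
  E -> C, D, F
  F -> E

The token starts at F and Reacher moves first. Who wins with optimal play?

Track states (vertex, player-to-move).
A0 = {(D,Reacher), (D,Blocker)}
A1: add {(C,Reacher), (E,Reacher)}.
A2: add {(F,Blocker)}.
A3 = A2; e.g. (C,Blocker) stays out. (F,Reacher) never enters ⇒ Blocker avoids the target.

Blocker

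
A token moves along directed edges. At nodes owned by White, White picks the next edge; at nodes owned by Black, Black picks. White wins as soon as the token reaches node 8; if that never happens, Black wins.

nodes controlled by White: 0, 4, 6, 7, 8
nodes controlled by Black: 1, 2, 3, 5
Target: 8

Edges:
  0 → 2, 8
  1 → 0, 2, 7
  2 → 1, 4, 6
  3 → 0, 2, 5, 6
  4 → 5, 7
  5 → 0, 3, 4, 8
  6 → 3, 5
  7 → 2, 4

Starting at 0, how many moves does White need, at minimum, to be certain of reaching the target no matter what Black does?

1

A0 = {8}
A1: add {0} — 0 (White) has 0→8.
A2 = A1; e.g. 1 (Black) can still go to 2. Fixed point.
0 enters the attractor at level 1, so White can force the target in 1 move from there.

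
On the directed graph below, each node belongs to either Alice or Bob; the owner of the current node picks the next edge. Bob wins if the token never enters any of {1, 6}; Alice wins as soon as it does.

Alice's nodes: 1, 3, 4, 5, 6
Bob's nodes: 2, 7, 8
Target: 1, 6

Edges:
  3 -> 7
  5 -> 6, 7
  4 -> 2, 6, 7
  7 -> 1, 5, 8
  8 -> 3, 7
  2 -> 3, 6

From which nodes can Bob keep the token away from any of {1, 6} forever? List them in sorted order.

2, 3, 7, 8

A0 = {1, 6}
A1: add {4, 5} — 4 (Alice) has 4→6; 5 (Alice) has 5→6.
A2 = A1; e.g. 2 (Bob) can still go to 3. Fixed point.
Alice's attractor = {1, 4, 5, 6}; Bob avoids the target exactly from the complement.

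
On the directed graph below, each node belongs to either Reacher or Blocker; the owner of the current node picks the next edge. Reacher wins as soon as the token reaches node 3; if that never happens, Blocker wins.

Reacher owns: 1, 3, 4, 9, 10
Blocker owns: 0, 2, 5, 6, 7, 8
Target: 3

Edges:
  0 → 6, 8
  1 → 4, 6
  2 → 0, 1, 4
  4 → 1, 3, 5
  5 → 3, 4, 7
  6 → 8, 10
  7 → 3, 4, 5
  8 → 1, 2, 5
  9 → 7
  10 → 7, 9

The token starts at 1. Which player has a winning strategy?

Reacher

A0 = {3}
A1: add {4} — 4 (Reacher) has 4→3.
A2: add {1} — 1 (Reacher) has 1→4.
A3 = A2; e.g. 0 (Blocker) can still go to 6. Fixed point.
1 ∈ A2, so Reacher can force the target.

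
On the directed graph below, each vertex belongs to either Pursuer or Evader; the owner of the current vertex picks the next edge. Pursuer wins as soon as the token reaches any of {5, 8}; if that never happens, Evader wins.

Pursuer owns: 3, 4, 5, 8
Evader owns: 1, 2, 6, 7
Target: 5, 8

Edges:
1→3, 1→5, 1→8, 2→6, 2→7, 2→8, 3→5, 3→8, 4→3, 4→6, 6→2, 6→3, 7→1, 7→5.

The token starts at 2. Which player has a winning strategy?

A0 = {5, 8}
A1: add {3} — 3 (Pursuer) has 3→5.
A2: add {1, 4} — 1 (Evader): all of {3, 5, 8} already in; 4 (Pursuer) has 4→3.
A3: add {7} — 7 (Evader): all of {1, 5} already in.
A4 = A3; e.g. 2 (Evader) can still go to 6. Fixed point.
2 never enters the attractor, so Evader can avoid the target forever.

Evader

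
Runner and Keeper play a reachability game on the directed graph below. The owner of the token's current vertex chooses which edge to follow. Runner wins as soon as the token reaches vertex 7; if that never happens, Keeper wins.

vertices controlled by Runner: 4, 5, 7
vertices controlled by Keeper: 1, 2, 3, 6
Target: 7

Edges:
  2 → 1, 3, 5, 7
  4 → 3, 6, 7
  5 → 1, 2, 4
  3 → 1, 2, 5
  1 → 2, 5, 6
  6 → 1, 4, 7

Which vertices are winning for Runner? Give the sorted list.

4, 5, 7

A0 = {7}
A1: add {4} — 4 (Runner) has 4→7.
A2: add {5} — 5 (Runner) has 5→4.
A3 = A2; e.g. 1 (Keeper) can still go to 2. Fixed point.
Runner's winning region = {4, 5, 7}.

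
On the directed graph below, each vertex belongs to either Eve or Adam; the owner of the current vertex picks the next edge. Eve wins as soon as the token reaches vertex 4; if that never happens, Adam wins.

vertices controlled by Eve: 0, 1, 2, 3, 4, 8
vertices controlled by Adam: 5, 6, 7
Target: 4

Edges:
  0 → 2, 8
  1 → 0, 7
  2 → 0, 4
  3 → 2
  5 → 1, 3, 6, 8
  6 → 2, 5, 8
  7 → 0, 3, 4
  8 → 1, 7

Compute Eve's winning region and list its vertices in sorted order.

A0 = {4}
A1: add {2} — 2 (Eve) has 2→4.
A2: add {0, 3} — 0 (Eve) has 0→2; 3 (Eve) has 3→2.
A3: add {1, 7} — 1 (Eve) has 1→0; 7 (Adam): all of {0, 3, 4} already in.
A4: add {8} — 8 (Eve) has 8→1.
A5 = A4; e.g. 5 (Adam) can still go to 6. Fixed point.
Eve's winning region = {0, 1, 2, 3, 4, 7, 8}.

0, 1, 2, 3, 4, 7, 8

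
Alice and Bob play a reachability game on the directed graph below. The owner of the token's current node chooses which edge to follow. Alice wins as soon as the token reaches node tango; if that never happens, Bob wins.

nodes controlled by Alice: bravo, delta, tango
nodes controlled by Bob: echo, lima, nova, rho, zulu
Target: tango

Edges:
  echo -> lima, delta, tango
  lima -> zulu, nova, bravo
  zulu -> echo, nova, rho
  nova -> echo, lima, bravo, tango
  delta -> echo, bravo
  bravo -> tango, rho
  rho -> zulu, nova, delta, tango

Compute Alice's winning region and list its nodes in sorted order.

A0 = {tango}
A1: add {bravo} — bravo (Alice) has bravo→tango.
A2: add {delta} — delta (Alice) has delta→bravo.
A3 = A2; e.g. echo (Bob) can still go to lima. Fixed point.
Alice's winning region = {bravo, delta, tango}.

bravo, delta, tango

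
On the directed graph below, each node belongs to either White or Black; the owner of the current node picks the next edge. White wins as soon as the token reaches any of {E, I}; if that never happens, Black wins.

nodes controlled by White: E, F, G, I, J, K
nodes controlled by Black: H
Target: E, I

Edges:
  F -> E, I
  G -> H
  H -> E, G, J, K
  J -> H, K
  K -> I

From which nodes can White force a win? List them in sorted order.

A0 = {E, I}
A1: add {F, K} — F (White) has F→E; K (White) has K→I.
A2: add {J} — J (White) has J→K.
A3 = A2; e.g. G (White) has no edge into A2. Fixed point.
White's winning region = {E, F, I, J, K}.

E, F, I, J, K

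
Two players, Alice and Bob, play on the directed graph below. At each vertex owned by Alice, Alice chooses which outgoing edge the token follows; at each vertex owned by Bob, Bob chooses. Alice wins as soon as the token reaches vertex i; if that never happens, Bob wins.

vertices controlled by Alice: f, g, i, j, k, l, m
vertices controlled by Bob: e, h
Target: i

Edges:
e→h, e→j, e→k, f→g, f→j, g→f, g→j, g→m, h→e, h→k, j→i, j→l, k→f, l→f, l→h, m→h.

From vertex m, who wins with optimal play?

Bob

A0 = {i}
A1: add {j} — j (Alice) has j→i.
A2: add {f, g} — f (Alice) has f→j; g (Alice) has g→j.
A3: add {k, l} — k (Alice) has k→f; l (Alice) has l→f.
A4 = A3; e.g. e (Bob) can still go to h. Fixed point.
m never enters the attractor, so Bob can avoid the target forever.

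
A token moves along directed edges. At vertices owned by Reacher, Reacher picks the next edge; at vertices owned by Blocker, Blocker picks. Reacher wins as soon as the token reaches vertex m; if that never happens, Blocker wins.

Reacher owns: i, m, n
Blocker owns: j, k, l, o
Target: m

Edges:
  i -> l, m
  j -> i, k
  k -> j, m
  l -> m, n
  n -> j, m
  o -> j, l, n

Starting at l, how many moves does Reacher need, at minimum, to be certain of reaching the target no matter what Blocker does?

2

A0 = {m}
A1: add {i, n} — i (Reacher) has i→m; n (Reacher) has n→m.
A2: add {l} — l (Blocker): all of {m, n} already in.
A3 = A2; e.g. j (Blocker) can still go to k. Fixed point.
l enters the attractor at level 2, so Reacher can force the target in 2 moves from there.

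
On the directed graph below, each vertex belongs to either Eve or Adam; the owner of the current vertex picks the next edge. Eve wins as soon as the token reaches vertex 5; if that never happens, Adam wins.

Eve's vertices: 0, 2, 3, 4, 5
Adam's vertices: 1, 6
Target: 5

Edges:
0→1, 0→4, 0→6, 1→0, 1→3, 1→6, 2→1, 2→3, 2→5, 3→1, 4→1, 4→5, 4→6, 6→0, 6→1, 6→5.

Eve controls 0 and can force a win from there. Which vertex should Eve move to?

A0 = {5}
A1: add {2, 4} — 2 (Eve) has 2→5; 4 (Eve) has 4→5.
A2: add {0} — 0 (Eve) has 0→4.
A3 = A2; e.g. 1 (Adam) can still go to 3. Fixed point.
From 0, successor 4 is in the attractor (rank 1); the other successors 1, 6 are not.

4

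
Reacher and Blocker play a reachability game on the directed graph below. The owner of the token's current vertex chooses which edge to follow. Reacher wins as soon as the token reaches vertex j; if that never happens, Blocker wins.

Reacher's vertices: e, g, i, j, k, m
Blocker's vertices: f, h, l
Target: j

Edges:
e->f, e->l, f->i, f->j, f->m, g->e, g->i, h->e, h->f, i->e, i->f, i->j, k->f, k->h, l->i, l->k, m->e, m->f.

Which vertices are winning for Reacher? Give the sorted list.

A0 = {j}
A1: add {i} — i (Reacher) has i→j.
A2: add {g} — g (Reacher) has g→i.
A3 = A2; e.g. e (Reacher) has no edge into A2. Fixed point.
Reacher's winning region = {g, i, j}.

g, i, j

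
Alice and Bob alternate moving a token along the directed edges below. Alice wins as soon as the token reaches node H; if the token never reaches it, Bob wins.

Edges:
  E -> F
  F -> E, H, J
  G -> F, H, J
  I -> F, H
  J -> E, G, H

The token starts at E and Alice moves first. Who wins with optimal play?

Bob

Track states (vertex, player-to-move).
A0 = {(H,Alice), (H,Bob)}
A1: add {(F,Alice), (G,Alice), (I,Alice), (J,Alice)}.
A2: add {(E,Bob), (G,Bob), (I,Bob)}.
A3 = A2; e.g. (E,Alice) stays out. (E,Alice) never enters ⇒ Bob avoids the target.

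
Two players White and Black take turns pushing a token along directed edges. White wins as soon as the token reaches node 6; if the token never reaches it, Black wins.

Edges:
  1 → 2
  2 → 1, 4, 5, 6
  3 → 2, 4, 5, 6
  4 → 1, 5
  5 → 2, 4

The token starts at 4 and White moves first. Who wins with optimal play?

Track states (vertex, player-to-move).
A0 = {(6,White), (6,Black)}
A1: add {(2,White), (3,White)}.
A2: add {(1,Black)}.
A3: add {(4,White)}.
(4,White) ∈ A3 ⇒ White forces the target.

White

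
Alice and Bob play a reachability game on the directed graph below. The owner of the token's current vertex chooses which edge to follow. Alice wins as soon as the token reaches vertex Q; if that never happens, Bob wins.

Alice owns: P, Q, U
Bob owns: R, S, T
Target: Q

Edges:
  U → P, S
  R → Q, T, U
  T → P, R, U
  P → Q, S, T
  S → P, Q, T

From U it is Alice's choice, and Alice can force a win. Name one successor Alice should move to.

P

A0 = {Q}
A1: add {P} — P (Alice) has P→Q.
A2: add {U} — U (Alice) has U→P.
A3 = A2; e.g. R (Bob) can still go to T. Fixed point.
From U, successor P is in the attractor (rank 1); the other successor S is not.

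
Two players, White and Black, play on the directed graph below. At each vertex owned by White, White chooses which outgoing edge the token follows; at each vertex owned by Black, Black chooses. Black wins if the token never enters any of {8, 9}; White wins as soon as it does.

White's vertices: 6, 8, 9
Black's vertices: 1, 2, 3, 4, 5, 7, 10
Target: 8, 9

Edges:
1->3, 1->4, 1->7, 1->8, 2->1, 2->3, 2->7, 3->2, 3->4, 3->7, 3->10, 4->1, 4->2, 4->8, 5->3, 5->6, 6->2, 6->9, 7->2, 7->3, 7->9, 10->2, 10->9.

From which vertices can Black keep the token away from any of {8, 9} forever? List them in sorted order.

A0 = {8, 9}
A1: add {6} — 6 (White) has 6→9.
A2 = A1; e.g. 1 (Black) can still go to 3. Fixed point.
White's attractor = {6, 8, 9}; Black avoids the target exactly from the complement.

1, 2, 3, 4, 5, 7, 10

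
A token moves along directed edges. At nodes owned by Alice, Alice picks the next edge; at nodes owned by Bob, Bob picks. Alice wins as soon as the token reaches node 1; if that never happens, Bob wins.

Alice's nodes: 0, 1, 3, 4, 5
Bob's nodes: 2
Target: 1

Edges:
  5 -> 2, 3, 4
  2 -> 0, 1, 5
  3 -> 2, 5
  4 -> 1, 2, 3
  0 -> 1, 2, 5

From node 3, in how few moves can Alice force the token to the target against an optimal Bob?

3

A0 = {1}
A1: add {0, 4} — 0 (Alice) has 0→1; 4 (Alice) has 4→1.
A2: add {5} — 5 (Alice) has 5→4.
A3: add {2, 3} — 2 (Bob): all of {0, 1, 5} already in; 3 (Alice) has 3→5.
A3 = all vertices. Fixed point.
3 enters the attractor at level 3, so Alice can force the target in 3 moves from there.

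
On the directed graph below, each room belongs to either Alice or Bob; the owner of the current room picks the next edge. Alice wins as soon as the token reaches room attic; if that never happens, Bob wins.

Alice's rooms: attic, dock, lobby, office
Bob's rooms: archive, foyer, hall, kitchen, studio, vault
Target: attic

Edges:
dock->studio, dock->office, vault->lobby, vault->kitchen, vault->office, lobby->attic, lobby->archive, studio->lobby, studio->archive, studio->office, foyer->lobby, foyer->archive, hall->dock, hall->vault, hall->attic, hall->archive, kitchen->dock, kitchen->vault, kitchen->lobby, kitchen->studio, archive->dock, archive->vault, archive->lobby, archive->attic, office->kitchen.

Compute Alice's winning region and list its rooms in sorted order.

attic, lobby

A0 = {attic}
A1: add {lobby} — lobby (Alice) has lobby→attic.
A2 = A1; e.g. dock (Alice) has no edge into A1. Fixed point.
Alice's winning region = {attic, lobby}.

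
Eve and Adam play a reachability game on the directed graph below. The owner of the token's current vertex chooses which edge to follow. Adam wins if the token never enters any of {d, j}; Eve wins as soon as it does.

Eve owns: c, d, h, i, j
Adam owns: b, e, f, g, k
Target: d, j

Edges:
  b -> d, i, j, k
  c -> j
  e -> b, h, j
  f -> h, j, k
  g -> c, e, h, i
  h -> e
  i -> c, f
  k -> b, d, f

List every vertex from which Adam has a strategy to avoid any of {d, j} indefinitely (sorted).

b, e, f, g, h, k

A0 = {d, j}
A1: add {c} — c (Eve) has c→j.
A2: add {i} — i (Eve) has i→c.
A3 = A2; e.g. b (Adam) can still go to k. Fixed point.
Eve's attractor = {c, d, i, j}; Adam avoids the target exactly from the complement.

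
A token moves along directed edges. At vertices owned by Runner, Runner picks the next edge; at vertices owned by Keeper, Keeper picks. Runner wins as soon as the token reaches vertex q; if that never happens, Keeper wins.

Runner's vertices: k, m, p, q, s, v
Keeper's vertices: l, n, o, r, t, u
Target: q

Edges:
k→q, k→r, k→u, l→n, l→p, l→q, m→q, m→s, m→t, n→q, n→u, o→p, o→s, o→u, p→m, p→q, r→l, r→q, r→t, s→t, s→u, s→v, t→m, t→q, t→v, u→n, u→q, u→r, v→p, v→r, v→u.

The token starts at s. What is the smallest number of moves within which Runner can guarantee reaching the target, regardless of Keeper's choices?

A0 = {q}
A1: add {k, m, p} — k (Runner) has k→q; m (Runner) has m→q; p (Runner) has p→q.
A2: add {v} — v (Runner) has v→p.
A3: add {s, t} — s (Runner) has s→v; t (Keeper): all of {m, q, v} already in.
A4 = A3; e.g. l (Keeper) can still go to n. Fixed point.
s enters the attractor at level 3, so Runner can force the target in 3 moves from there.

3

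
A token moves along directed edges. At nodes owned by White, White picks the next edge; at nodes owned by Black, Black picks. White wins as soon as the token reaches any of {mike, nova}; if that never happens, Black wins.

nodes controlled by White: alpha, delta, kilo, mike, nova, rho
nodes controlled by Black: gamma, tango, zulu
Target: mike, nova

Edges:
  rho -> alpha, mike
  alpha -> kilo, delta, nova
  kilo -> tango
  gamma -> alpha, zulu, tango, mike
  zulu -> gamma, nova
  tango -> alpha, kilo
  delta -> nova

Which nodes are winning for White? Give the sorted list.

A0 = {mike, nova}
A1: add {alpha, delta, rho} — rho (White) has rho→mike; alpha (White) has alpha→nova; delta (White) has delta→nova.
A2 = A1; e.g. kilo (White) has no edge into A1. Fixed point.
White's winning region = {alpha, delta, mike, nova, rho}.

alpha, delta, mike, nova, rho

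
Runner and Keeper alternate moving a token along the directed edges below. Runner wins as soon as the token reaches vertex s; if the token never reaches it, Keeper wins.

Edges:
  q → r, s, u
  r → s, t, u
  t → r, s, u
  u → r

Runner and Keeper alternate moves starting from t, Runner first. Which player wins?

Track states (vertex, player-to-move).
A0 = {(s,Runner), (s,Keeper)}
A1: add {(q,Runner), (r,Runner), (t,Runner)}.
(t,Runner) ∈ A1 ⇒ Runner forces the target.

Runner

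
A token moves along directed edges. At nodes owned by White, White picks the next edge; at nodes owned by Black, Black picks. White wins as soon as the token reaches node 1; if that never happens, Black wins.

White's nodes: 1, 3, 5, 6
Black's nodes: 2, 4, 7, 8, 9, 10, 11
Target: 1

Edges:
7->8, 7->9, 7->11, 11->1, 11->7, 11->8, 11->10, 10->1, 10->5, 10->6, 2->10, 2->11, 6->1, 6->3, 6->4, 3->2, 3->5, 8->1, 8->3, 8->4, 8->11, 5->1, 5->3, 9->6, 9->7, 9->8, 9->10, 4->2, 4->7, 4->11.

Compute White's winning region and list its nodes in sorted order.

A0 = {1}
A1: add {5, 6} — 5 (White) has 5→1; 6 (White) has 6→1.
A2: add {3, 10} — 3 (White) has 3→5; 10 (Black): all of {1, 5, 6} already in.
A3 = A2; e.g. 2 (Black) can still go to 11. Fixed point.
White's winning region = {1, 3, 5, 6, 10}.

1, 3, 5, 6, 10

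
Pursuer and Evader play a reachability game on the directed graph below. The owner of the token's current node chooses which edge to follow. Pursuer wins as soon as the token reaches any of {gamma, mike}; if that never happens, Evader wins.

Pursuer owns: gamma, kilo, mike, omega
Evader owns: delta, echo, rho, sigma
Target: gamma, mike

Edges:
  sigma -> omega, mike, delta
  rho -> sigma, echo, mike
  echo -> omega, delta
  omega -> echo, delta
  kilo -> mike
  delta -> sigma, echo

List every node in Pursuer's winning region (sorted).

gamma, kilo, mike

A0 = {gamma, mike}
A1: add {kilo} — kilo (Pursuer) has kilo→mike.
A2 = A1; e.g. sigma (Evader) can still go to omega. Fixed point.
Pursuer's winning region = {gamma, kilo, mike}.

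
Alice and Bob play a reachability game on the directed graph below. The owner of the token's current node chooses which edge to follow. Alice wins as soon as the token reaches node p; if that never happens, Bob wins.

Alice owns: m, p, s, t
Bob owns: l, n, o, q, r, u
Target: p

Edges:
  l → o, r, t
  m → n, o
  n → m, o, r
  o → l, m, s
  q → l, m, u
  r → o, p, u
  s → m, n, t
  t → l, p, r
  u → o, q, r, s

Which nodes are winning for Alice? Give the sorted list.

p, s, t

A0 = {p}
A1: add {t} — t (Alice) has t→p.
A2: add {s} — s (Alice) has s→t.
A3 = A2; e.g. l (Bob) can still go to o. Fixed point.
Alice's winning region = {p, s, t}.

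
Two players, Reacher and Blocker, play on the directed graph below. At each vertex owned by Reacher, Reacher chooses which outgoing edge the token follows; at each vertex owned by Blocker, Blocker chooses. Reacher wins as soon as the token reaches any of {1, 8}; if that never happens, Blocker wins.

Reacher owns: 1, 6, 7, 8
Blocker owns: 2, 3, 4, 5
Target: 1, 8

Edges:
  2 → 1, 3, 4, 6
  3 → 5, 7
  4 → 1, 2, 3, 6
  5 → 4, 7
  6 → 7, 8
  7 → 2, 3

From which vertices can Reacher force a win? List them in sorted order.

A0 = {1, 8}
A1: add {6} — 6 (Reacher) has 6→8.
A2 = A1; e.g. 2 (Blocker) can still go to 3. Fixed point.
Reacher's winning region = {1, 6, 8}.

1, 6, 8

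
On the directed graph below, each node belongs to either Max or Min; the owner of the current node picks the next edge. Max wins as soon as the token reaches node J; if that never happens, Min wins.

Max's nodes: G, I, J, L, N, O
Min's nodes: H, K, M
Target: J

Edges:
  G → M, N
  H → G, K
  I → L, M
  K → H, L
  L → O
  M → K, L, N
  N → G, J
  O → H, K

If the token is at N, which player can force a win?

A0 = {J}
A1: add {N} — N (Max) has N→J.
N ∈ A1, so Max can force the target.

Max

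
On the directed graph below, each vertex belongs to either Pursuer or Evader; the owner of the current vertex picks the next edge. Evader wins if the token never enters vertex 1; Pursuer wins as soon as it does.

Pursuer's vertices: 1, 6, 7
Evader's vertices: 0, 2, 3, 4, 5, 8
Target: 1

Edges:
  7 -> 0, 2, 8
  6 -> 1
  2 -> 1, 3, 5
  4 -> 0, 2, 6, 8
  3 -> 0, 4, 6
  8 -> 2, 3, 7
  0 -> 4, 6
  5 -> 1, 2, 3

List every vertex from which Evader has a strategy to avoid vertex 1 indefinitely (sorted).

A0 = {1}
A1: add {6} — 6 (Pursuer) has 6→1.
A2 = A1; e.g. 0 (Evader) can still go to 4. Fixed point.
Pursuer's attractor = {1, 6}; Evader avoids the target exactly from the complement.

0, 2, 3, 4, 5, 7, 8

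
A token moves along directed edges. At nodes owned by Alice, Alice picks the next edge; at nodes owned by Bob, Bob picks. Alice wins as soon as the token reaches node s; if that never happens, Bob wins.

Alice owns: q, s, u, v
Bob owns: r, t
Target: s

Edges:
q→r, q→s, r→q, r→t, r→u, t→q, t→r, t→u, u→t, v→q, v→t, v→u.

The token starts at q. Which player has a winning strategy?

A0 = {s}
A1: add {q} — q (Alice) has q→s.
q ∈ A1, so Alice can force the target.

Alice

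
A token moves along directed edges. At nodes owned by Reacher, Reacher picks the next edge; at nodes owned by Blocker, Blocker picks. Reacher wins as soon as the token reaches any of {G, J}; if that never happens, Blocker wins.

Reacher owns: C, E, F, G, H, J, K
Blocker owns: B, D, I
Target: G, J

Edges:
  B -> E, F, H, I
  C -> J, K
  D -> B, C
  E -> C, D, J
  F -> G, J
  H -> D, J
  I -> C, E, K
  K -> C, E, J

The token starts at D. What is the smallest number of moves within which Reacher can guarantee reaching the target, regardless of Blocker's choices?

4

A0 = {G, J}
A1: add {C, E, F, H, K} — C (Reacher) has C→J; E (Reacher) has E→J; F (Reacher) has F→G; H (Reacher) has H→J; K (Reacher) has K→J.
A2: add {I} — I (Blocker): all of {C, E, K} already in.
A3: add {B} — B (Blocker): all of {E, F, H, I} already in.
A4: add {D} — D (Blocker): all of {B, C} already in.
A4 = all vertices. Fixed point.
D enters the attractor at level 4, so Reacher can force the target in 4 moves from there.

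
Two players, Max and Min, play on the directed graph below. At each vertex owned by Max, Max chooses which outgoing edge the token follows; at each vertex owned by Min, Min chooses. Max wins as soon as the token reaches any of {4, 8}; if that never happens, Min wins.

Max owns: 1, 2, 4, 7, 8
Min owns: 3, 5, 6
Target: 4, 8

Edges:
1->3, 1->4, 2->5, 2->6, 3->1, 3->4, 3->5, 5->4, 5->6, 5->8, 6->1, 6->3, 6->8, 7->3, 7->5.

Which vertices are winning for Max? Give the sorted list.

A0 = {4, 8}
A1: add {1} — 1 (Max) has 1→4.
A2 = A1; e.g. 2 (Max) has no edge into A1. Fixed point.
Max's winning region = {1, 4, 8}.

1, 4, 8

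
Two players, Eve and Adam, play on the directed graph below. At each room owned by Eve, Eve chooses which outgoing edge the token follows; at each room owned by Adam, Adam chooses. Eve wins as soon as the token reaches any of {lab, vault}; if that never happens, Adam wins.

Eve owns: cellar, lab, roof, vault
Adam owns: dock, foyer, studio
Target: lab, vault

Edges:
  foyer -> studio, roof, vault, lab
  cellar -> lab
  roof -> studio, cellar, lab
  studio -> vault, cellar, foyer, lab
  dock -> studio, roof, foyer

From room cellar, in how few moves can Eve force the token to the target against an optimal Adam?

A0 = {lab, vault}
A1: add {cellar, roof} — roof (Eve) has roof→lab; cellar (Eve) has cellar→lab.
A2 = A1; e.g. studio (Adam) can still go to foyer. Fixed point.
cellar enters the attractor at level 1, so Eve can force the target in 1 move from there.

1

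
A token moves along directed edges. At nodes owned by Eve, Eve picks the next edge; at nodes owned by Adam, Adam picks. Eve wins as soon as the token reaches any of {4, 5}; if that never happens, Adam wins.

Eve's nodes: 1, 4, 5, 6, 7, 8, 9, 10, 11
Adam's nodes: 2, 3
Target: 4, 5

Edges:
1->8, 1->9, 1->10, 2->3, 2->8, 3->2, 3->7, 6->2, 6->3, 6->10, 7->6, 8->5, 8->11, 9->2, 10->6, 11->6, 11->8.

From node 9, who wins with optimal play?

Adam

A0 = {4, 5}
A1: add {8} — 8 (Eve) has 8→5.
A2: add {1, 11} — 1 (Eve) has 1→8; 11 (Eve) has 11→8.
A3 = A2; e.g. 2 (Adam) can still go to 3. Fixed point.
9 never enters the attractor, so Adam can avoid the target forever.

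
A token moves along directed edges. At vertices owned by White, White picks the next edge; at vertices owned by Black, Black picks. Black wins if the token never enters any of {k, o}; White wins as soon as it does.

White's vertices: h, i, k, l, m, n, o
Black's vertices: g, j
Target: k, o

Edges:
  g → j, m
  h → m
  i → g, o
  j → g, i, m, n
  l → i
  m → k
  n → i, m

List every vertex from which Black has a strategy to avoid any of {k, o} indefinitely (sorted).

g, j

A0 = {k, o}
A1: add {i, m} — i (White) has i→o; m (White) has m→k.
A2: add {h, l, n} — h (White) has h→m; l (White) has l→i; n (White) has n→i.
A3 = A2; e.g. g (Black) can still go to j. Fixed point.
White's attractor = {h, i, k, l, m, n, o}; Black avoids the target exactly from the complement.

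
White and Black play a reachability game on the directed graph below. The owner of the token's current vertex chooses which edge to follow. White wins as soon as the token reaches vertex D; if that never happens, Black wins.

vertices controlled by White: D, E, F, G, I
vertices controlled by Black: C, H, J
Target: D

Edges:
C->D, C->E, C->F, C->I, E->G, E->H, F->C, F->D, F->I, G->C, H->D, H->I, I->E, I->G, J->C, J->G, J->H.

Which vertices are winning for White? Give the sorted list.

A0 = {D}
A1: add {F} — F (White) has F→D.
A2 = A1; e.g. C (Black) can still go to E. Fixed point.
White's winning region = {D, F}.

D, F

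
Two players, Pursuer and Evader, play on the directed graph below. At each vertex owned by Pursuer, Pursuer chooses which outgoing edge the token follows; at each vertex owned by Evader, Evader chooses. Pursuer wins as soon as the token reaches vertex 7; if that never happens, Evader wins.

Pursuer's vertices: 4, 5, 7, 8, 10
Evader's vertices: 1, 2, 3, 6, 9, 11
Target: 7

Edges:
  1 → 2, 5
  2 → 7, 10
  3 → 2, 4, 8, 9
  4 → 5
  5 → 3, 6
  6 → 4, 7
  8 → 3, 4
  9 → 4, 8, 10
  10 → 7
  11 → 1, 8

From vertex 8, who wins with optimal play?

Evader

A0 = {7}
A1: add {10} — 10 (Pursuer) has 10→7.
A2: add {2} — 2 (Evader): all of {7, 10} already in.
A3 = A2; e.g. 1 (Evader) can still go to 5. Fixed point.
8 never enters the attractor, so Evader can avoid the target forever.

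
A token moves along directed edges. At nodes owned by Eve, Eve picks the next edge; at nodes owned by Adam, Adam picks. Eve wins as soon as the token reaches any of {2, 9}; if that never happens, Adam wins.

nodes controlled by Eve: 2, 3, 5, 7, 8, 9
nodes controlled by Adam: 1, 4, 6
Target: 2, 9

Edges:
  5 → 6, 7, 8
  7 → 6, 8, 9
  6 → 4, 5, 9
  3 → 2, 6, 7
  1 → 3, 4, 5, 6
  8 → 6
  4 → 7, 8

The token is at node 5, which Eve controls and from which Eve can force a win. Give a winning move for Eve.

7

A0 = {2, 9}
A1: add {3, 7} — 3 (Eve) has 3→2; 7 (Eve) has 7→9.
A2: add {5} — 5 (Eve) has 5→7.
A3 = A2; e.g. 1 (Adam) can still go to 4. Fixed point.
From 5, successor 7 is in the attractor (rank 1); the other successors 6, 8 are not.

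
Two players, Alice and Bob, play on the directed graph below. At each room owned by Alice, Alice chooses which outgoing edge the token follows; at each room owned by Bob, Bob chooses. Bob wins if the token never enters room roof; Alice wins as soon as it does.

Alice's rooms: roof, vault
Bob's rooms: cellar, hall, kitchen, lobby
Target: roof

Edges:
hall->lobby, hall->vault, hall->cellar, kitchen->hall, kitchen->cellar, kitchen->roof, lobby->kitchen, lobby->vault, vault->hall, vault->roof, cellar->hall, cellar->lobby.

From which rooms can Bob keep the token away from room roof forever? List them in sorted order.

A0 = {roof}
A1: add {vault} — vault (Alice) has vault→roof.
A2 = A1; e.g. hall (Bob) can still go to lobby. Fixed point.
Alice's attractor = {roof, vault}; Bob avoids the target exactly from the complement.

cellar, hall, kitchen, lobby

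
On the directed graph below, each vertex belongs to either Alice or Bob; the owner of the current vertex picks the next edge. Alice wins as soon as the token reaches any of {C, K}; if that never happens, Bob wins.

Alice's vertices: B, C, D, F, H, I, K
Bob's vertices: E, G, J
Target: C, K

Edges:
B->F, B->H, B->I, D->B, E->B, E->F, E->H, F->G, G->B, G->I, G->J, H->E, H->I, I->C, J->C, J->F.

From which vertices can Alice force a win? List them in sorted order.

A0 = {C, K}
A1: add {I} — I (Alice) has I→C.
A2: add {B, H} — B (Alice) has B→I; H (Alice) has H→I.
A3: add {D} — D (Alice) has D→B.
A4 = A3; e.g. E (Bob) can still go to F. Fixed point.
Alice's winning region = {B, C, D, H, I, K}.

B, C, D, H, I, K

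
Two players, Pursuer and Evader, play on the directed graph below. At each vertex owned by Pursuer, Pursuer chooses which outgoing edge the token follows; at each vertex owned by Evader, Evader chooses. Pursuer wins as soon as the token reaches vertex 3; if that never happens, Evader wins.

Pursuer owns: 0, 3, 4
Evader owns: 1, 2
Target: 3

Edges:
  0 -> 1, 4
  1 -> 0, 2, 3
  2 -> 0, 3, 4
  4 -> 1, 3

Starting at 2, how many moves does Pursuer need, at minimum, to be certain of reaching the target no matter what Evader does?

A0 = {3}
A1: add {4} — 4 (Pursuer) has 4→3.
A2: add {0} — 0 (Pursuer) has 0→4.
A3: add {2} — 2 (Evader): all of {0, 3, 4} already in.
2 enters the attractor at level 3, so Pursuer can force the target in 3 moves from there.

3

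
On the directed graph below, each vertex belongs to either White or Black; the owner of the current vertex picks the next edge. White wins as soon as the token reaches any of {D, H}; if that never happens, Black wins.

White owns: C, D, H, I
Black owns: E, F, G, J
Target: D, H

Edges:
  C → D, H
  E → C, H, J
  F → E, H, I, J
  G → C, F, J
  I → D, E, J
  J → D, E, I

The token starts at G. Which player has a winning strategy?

A0 = {D, H}
A1: add {C, I} — C (White) has C→D; I (White) has I→D.
A2 = A1; e.g. E (Black) can still go to J. Fixed point.
G never enters the attractor, so Black can avoid the target forever.

Black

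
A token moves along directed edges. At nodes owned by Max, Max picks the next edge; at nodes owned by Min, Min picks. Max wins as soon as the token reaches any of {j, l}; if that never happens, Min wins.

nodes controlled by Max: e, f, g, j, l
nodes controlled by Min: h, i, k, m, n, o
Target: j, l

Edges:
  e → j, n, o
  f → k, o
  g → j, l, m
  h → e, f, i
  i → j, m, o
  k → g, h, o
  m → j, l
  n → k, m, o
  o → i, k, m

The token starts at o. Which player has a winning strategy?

A0 = {j, l}
A1: add {e, g, m} — e (Max) has e→j; g (Max) has g→j; m (Min): all of {j, l} already in.
A2 = A1; e.g. f (Max) has no edge into A1. Fixed point.
o never enters the attractor, so Min can avoid the target forever.

Min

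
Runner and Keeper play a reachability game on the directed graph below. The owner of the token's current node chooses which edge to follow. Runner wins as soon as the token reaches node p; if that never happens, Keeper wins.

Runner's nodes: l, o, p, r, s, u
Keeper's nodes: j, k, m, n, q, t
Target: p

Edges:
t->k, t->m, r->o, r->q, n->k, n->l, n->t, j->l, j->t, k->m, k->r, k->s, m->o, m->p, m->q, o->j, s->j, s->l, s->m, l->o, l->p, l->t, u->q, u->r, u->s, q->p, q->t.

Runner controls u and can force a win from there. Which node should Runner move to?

A0 = {p}
A1: add {l} — l (Runner) has l→p.
A2: add {s} — s (Runner) has s→l.
A3: add {u} — u (Runner) has u→s.
A4 = A3; e.g. j (Keeper) can still go to t. Fixed point.
From u, successor s is in the attractor (rank 2); the other successors q, r are not.

s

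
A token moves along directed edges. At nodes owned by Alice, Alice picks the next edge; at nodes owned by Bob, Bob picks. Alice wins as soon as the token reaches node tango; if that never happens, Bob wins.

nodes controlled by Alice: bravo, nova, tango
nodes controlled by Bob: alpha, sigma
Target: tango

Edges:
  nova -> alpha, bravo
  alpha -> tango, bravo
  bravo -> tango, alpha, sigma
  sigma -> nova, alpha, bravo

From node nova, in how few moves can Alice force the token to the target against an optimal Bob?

2

A0 = {tango}
A1: add {bravo} — bravo (Alice) has bravo→tango.
A2: add {alpha, nova} — nova (Alice) has nova→bravo; alpha (Bob): all of {tango, bravo} already in.
nova enters the attractor at level 2, so Alice can force the target in 2 moves from there.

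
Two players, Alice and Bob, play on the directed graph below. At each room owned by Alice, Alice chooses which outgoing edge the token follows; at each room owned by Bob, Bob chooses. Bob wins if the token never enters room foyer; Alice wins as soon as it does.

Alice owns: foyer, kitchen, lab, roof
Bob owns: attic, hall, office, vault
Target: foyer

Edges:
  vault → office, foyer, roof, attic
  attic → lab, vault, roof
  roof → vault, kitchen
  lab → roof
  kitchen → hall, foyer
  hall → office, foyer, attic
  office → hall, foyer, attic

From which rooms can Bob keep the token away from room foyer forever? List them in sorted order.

attic, hall, office, vault

A0 = {foyer}
A1: add {kitchen} — kitchen (Alice) has kitchen→foyer.
A2: add {roof} — roof (Alice) has roof→kitchen.
A3: add {lab} — lab (Alice) has lab→roof.
A4 = A3; e.g. office (Bob) can still go to hall. Fixed point.
Alice's attractor = {foyer, kitchen, lab, roof}; Bob avoids the target exactly from the complement.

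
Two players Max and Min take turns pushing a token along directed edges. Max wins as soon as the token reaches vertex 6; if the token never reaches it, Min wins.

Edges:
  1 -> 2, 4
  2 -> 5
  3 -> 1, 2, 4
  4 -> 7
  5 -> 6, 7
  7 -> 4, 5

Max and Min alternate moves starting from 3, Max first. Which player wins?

Max

Track states (vertex, player-to-move).
A0 = {(6,Max), (6,Min)}
A1: add {(5,Max)}.
A2: add {(2,Min)}.
A3: add {(1,Max), (3,Max)}.
(3,Max) ∈ A3 ⇒ Max forces the target.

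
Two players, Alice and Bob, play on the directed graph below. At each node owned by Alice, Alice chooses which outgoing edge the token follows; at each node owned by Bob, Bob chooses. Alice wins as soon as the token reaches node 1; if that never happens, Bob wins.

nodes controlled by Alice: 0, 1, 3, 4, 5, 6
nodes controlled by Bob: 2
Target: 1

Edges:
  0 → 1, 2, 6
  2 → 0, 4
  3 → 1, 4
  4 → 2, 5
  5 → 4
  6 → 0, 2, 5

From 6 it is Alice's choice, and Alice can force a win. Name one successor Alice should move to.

A0 = {1}
A1: add {0, 3} — 0 (Alice) has 0→1; 3 (Alice) has 3→1.
A2: add {6} — 6 (Alice) has 6→0.
A3 = A2; e.g. 2 (Bob) can still go to 4. Fixed point.
From 6, successor 0 is in the attractor (rank 1); the other successors 2, 5 are not.

0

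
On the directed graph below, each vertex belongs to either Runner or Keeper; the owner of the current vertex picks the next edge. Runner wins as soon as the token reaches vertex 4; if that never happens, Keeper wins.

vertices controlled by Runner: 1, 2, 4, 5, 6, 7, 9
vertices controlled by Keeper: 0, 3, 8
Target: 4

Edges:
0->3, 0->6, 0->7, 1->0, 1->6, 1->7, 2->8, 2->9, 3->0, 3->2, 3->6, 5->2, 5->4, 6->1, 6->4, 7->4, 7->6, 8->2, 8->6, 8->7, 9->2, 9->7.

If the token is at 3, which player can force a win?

A0 = {4}
A1: add {5, 6, 7} — 5 (Runner) has 5→4; 6 (Runner) has 6→4; 7 (Runner) has 7→4.
A2: add {1, 9} — 1 (Runner) has 1→6; 9 (Runner) has 9→7.
A3: add {2} — 2 (Runner) has 2→9.
A4: add {8} — 8 (Keeper): all of {2, 6, 7} already in.
A5 = A4; e.g. 0 (Keeper) can still go to 3. Fixed point.
3 never enters the attractor, so Keeper can avoid the target forever.

Keeper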